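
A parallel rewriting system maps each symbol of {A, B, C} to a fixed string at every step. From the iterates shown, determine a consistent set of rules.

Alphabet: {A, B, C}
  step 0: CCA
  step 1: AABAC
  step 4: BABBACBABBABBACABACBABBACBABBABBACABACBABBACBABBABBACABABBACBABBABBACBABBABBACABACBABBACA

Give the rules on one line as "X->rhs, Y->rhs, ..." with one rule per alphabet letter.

A->BAC, B->BAB, C->A

  step 0 ⇒ step 1: CCA ⇒ A·A·BAC
    A ↦ BAC
    C ↦ A
    B ↦ BAB  (constrained at step 1)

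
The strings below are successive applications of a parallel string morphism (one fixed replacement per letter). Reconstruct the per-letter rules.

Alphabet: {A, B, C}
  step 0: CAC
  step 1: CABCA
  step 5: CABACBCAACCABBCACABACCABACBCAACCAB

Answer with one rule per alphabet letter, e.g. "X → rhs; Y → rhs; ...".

  step 0 ⇒ step 1: CAC ⇒ CA·B·CA
    A ↦ B
    C ↦ CA
    B ↦ AC  (constrained at step 1)

A->B, B->AC, C->CA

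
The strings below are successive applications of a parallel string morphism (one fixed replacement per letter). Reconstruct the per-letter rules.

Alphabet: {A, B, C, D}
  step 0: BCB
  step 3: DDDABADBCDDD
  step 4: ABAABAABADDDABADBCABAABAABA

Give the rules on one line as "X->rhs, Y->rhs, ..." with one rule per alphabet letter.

  step 3 ⇒ step 4: DDDABADBCDDD ⇒ ABA·ABA·ABA·D·D·D·ABA·D·BC·ABA·ABA·ABA
    A ↦ D
    B ↦ D
    C ↦ BC
    D ↦ ABA

A->D, B->D, C->BC, D->ABA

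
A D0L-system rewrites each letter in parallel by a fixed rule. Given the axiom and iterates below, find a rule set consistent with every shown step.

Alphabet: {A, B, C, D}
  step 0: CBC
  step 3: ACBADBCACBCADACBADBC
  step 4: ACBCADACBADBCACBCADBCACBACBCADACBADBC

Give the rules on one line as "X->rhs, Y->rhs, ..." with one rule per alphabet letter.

A->AC, B->AD, C->BC, D->B

  step 3 ⇒ step 4: ACBADBCACBCADACBADBC ⇒ AC·BC·AD·AC·B·AD·BC·AC·BC·AD·BC·AC·B·AC·BC·AD·AC·B·AD·BC
    A ↦ AC
    B ↦ AD
    C ↦ BC
    D ↦ B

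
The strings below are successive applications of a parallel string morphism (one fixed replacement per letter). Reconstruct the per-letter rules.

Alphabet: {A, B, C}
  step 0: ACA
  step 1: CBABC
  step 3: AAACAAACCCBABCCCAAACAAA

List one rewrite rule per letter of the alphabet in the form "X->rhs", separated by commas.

A->C, B->AAA, C->BAB

  step 0 ⇒ step 1: ACA ⇒ C·BAB·C
    A ↦ C
    C ↦ BAB
    B ↦ AAA  (constrained at step 1)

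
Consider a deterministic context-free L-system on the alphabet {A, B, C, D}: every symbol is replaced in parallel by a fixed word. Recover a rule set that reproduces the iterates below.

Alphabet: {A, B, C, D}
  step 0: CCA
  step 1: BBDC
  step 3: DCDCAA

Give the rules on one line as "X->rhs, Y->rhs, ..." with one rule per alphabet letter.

  step 0 ⇒ step 1: CCA ⇒ B·B·DC
    A ↦ DC
    C ↦ B
    B ↦ A  (constrained at step 1)
    D ↦ B  (constrained at step 1)

A->DC, B->A, C->B, D->B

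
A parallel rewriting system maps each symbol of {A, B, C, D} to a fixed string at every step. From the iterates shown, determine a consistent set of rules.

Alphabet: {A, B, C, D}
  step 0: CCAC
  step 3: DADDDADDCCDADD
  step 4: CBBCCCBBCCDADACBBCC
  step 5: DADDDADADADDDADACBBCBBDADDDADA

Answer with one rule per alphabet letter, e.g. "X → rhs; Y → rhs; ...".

A->BB, B->D, C->DA, D->C

  step 4 ⇒ step 5: CBBCCCBBCCDADACBBCC ⇒ DA·D·D·DA·DA·DA·D·D·DA·DA·C·BB·C·BB·DA·D·D·DA·DA
    A ↦ BB
    B ↦ D
    C ↦ DA
    D ↦ C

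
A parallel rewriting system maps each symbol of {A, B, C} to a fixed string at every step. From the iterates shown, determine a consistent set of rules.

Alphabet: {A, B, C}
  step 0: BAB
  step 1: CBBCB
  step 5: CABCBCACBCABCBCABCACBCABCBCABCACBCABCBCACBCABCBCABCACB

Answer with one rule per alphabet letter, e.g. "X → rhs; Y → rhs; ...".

  step 0 ⇒ step 1: BAB ⇒ CB·B·CB
    A ↦ B
    B ↦ CB
    C ↦ CA  (constrained at step 1)

A->B, B->CB, C->CA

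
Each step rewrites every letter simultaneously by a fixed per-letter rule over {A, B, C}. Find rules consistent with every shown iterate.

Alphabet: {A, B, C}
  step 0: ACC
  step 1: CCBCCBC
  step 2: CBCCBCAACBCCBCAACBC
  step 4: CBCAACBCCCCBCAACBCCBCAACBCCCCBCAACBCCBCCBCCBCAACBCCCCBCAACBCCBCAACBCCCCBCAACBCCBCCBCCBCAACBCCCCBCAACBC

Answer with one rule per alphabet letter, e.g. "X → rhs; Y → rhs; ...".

A->C, B->AA, C->CBC

  step 1 ⇒ step 2: CCBCCBC ⇒ CBC·CBC·AA·CBC·CBC·AA·CBC
    B ↦ AA
    C ↦ CBC
  step 0 ⇒ step 1: ACC ⇒ C·CBC·CBC
    A ↦ C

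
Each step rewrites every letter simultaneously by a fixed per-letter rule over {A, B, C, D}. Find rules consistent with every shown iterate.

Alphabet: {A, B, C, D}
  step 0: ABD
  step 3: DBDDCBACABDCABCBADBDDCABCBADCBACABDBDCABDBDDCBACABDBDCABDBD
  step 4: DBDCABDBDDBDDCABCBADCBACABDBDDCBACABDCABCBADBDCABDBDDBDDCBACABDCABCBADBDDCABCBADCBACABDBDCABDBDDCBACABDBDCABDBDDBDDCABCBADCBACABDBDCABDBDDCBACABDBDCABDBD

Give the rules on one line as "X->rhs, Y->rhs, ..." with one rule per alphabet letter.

A->CBA, B->CAB, C->D, D->DBD

  step 3 ⇒ step 4: DBDDCBACABDCABCBADBDDCABCBADCBACABDBDCABDBDDCBACABDBDCABDBD ⇒ DBD·CAB·DBD·DBD·D·CAB·CBA·D·CBA·CAB·DBD·D·CBA·CAB·D·CAB·CBA·DBD·CAB·DBD·DBD·D·CBA·CAB·D·CAB·CBA·DBD·D·CAB·CBA·D·CBA·CAB·DBD·CAB·DBD·D·CBA·CAB·DBD·CAB·DBD·DBD·D·CAB·CBA·D·CBA·CAB·DBD·CAB·DBD·D·CBA·CAB·DBD·CAB·DBD
    A ↦ CBA
    B ↦ CAB
    C ↦ D
    D ↦ DBD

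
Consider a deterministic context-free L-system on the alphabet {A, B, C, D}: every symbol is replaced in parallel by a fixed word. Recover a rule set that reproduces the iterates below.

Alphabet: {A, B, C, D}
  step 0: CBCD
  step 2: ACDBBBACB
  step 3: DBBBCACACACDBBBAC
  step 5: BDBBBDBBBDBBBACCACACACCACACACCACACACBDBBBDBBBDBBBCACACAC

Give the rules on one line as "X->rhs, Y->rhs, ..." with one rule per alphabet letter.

A->DBB, B->AC, C->B, D->C

  step 2 ⇒ step 3: ACDBBBACB ⇒ DBB·B·C·AC·AC·AC·DBB·B·AC
    A ↦ DBB
    B ↦ AC
    C ↦ B
    D ↦ C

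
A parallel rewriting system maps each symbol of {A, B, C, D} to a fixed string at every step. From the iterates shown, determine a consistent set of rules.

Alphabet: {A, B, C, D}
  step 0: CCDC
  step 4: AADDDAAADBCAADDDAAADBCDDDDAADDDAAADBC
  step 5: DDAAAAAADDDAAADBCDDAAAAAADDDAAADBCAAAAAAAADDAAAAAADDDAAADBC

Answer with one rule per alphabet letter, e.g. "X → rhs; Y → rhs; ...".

A->D, B->AD, C->BC, D->AA

  step 4 ⇒ step 5: AADDDAAADBCAADDDAAADBCDDDDAADDDAAADBC ⇒ D·D·AA·AA·AA·D·D·D·AA·AD·BC·D·D·AA·AA·AA·D·D·D·AA·AD·BC·AA·AA·AA·AA·D·D·AA·AA·AA·D·D·D·AA·AD·BC
    A ↦ D
    B ↦ AD
    C ↦ BC
    D ↦ AA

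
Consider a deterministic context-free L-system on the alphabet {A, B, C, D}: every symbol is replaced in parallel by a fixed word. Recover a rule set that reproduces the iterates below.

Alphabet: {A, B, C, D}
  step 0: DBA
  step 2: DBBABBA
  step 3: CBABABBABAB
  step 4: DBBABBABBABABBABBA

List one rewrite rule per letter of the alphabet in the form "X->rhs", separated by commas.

  step 3 ⇒ step 4: CBABABBABAB ⇒ DB·BA·B·BA·B·BA·BA·B·BA·B·BA
    A ↦ B
    B ↦ BA
    C ↦ DB
  step 2 ⇒ step 3: DBBABBA ⇒ C·BA·BA·B·BA·BA·B
    D ↦ C

A->B, B->BA, C->DB, D->C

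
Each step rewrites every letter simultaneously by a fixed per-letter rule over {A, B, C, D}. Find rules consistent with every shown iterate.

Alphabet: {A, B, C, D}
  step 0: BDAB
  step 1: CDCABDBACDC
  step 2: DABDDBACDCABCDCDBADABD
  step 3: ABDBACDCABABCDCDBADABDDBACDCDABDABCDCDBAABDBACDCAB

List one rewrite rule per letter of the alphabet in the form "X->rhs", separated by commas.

A->DBA, B->CDC, C->D, D->AB

  step 2 ⇒ step 3: DABDDBACDCABCDCDBADABD ⇒ AB·DBA·CDC·AB·AB·CDC·DBA·D·AB·D·DBA·CDC·D·AB·D·AB·CDC·DBA·AB·DBA·CDC·AB
    A ↦ DBA
    B ↦ CDC
    C ↦ D
    D ↦ AB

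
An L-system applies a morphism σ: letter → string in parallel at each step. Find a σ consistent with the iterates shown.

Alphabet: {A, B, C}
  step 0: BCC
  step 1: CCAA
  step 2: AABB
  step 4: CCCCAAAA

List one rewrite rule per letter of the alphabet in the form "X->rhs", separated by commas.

A->B, B->CC, C->A

  step 1 ⇒ step 2: CCAA ⇒ A·A·B·B
    A ↦ B
    C ↦ A
  step 0 ⇒ step 1: BCC ⇒ CC·A·A
    B ↦ CC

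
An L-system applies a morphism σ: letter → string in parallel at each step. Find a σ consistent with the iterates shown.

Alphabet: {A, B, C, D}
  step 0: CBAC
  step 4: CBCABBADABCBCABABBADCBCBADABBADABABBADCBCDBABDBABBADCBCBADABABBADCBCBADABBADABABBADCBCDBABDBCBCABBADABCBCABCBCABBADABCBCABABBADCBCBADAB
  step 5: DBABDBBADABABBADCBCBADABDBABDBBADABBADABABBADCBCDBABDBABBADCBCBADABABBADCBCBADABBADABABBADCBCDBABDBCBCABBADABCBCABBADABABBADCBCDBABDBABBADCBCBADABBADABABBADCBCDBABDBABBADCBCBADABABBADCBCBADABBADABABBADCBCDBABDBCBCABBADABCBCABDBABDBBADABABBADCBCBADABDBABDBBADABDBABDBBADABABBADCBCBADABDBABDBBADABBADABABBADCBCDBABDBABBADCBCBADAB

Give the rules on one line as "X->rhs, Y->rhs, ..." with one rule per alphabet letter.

  step 4 ⇒ step 5: CBCABBADABCBCABABBADCBCBADABBADABABBADCBCDBABDBABBADCBCBADABABBADCBCBADABBADABABBADCBCDBABDBCBCABBADABCBCABCBCABBADABCBCABABBADCBCBADAB ⇒ DB·AB·DB·BAD·AB·AB·BAD·CBC·BAD·AB·DB·AB·DB·BAD·AB·BAD·AB·AB·BAD·CBC·DB·AB·DB·AB·BAD·CBC·BAD·AB·AB·BAD·CBC·BAD·AB·BAD·AB·AB·BAD·CBC·DB·AB·DB·CBC·AB·BAD·AB·CBC·AB·BAD·AB·AB·BAD·CBC·DB·AB·DB·AB·BAD·CBC·BAD·AB·BAD·AB·AB·BAD·CBC·DB·AB·DB·AB·BAD·CBC·BAD·AB·AB·BAD·CBC·BAD·AB·BAD·AB·AB·BAD·CBC·DB·AB·DB·CBC·AB·BAD·AB·CBC·AB·DB·AB·DB·BAD·AB·AB·BAD·CBC·BAD·AB·DB·AB·DB·BAD·AB·DB·AB·DB·BAD·AB·AB·BAD·CBC·BAD·AB·DB·AB·DB·BAD·AB·BAD·AB·AB·BAD·CBC·DB·AB·DB·AB·BAD·CBC·BAD·AB
    A ↦ BAD
    B ↦ AB
    C ↦ DB
    D ↦ CBC

A->BAD, B->AB, C->DB, D->CBC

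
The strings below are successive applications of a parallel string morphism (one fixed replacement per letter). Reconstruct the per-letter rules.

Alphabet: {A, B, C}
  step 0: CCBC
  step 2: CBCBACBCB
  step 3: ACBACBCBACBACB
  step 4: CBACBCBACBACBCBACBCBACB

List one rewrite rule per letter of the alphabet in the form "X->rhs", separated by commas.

  step 3 ⇒ step 4: ACBACBCBACBACB ⇒ CB·A·CB·CB·A·CB·A·CB·CB·A·CB·CB·A·CB
    A ↦ CB
    B ↦ CB
    C ↦ A

A->CB, B->CB, C->A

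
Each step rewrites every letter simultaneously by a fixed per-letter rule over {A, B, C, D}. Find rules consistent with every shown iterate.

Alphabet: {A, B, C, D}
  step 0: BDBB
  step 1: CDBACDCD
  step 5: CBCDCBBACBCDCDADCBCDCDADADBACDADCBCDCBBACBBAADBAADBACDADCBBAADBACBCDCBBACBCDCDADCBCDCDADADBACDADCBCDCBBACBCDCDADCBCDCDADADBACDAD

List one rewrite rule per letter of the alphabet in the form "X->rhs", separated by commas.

  step 0 ⇒ step 1: BDBB ⇒ CD·BA·CD·CD
    B ↦ CD
    D ↦ BA
    A ↦ AD  (constrained at step 1)
    C ↦ CB  (constrained at step 1)

A->AD, B->CD, C->CB, D->BA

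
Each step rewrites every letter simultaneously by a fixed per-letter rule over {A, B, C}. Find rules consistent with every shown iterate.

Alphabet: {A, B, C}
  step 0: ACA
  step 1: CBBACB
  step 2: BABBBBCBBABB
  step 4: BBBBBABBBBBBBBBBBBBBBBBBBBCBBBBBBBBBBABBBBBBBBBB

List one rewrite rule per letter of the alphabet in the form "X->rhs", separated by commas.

  step 1 ⇒ step 2: CBBACB ⇒ BA·BB·BB·CB·BA·BB
    A ↦ CB
    B ↦ BB
    C ↦ BA

A->CB, B->BB, C->BA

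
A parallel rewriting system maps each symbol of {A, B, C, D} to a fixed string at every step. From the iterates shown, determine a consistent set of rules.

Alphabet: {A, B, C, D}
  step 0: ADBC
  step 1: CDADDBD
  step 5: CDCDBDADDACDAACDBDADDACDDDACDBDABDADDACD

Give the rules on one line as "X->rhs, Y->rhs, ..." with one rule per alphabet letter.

A->CD, B->DD, C->BD, D->A

  step 0 ⇒ step 1: ADBC ⇒ CD·A·DD·BD
    A ↦ CD
    B ↦ DD
    C ↦ BD
    D ↦ A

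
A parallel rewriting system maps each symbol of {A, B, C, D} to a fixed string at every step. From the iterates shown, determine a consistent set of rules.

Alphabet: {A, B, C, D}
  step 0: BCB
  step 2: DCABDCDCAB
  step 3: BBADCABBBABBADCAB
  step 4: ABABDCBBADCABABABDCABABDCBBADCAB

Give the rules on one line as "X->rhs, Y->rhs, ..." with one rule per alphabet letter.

A->DC, B->AB, C->A, D->BB

  step 3 ⇒ step 4: BBADCABBBABBADCAB ⇒ AB·AB·DC·BB·A·DC·AB·AB·AB·DC·AB·AB·DC·BB·A·DC·AB
    A ↦ DC
    B ↦ AB
    C ↦ A
    D ↦ BB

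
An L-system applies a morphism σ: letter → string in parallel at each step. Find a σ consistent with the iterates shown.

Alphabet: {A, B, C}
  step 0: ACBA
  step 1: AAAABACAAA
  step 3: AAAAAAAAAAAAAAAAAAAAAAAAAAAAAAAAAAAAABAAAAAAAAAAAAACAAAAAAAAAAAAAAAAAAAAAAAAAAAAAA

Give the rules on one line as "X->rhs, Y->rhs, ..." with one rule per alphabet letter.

  step 0 ⇒ step 1: ACBA ⇒ AAA·ABA·C·AAA
    A ↦ AAA
    B ↦ C
    C ↦ ABA

A->AAA, B->C, C->ABA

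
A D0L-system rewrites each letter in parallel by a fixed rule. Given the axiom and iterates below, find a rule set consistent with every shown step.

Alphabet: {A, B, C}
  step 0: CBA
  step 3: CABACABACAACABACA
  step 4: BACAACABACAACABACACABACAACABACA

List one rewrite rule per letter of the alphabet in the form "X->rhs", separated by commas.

A->CA, B->A, C->BA

  step 3 ⇒ step 4: CABACABACAACABACA ⇒ BA·CA·A·CA·BA·CA·A·CA·BA·CA·CA·BA·CA·A·CA·BA·CA
    A ↦ CA
    B ↦ A
    C ↦ BA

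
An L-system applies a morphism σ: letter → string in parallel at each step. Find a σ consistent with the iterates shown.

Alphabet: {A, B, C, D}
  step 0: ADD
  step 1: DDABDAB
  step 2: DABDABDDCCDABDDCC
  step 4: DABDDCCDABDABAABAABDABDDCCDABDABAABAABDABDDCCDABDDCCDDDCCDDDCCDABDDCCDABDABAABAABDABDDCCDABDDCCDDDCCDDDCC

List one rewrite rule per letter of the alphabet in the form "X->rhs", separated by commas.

A->D, B->DCC, C->AAB, D->DAB

  step 1 ⇒ step 2: DDABDAB ⇒ DAB·DAB·D·DCC·DAB·D·DCC
    A ↦ D
    B ↦ DCC
    D ↦ DAB
    C ↦ AAB  (constrained at step 2)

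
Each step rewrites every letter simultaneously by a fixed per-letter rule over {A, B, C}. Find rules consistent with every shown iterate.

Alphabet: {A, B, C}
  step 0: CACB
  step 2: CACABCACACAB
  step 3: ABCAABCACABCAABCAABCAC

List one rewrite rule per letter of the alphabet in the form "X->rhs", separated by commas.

A->CA, B->C, C->AB

  step 2 ⇒ step 3: CACABCACACAB ⇒ AB·CA·AB·CA·C·AB·CA·AB·CA·AB·CA·C
    A ↦ CA
    B ↦ C
    C ↦ AB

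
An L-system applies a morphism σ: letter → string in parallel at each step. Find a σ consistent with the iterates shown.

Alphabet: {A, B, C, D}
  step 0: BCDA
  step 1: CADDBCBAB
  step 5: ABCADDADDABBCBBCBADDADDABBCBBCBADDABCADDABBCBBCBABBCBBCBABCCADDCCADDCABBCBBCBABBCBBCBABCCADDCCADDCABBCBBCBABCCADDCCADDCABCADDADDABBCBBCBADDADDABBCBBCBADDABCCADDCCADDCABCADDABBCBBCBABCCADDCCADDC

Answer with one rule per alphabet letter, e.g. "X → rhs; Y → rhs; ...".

  step 0 ⇒ step 1: BCDA ⇒ C·ADD·BCB·AB
    A ↦ AB
    B ↦ C
    C ↦ ADD
    D ↦ BCB

A->AB, B->C, C->ADD, D->BCB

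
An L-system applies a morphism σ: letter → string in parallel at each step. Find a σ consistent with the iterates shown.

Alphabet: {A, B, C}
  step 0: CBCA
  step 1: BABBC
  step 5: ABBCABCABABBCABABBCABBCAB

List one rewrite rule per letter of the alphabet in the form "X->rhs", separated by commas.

  step 0 ⇒ step 1: CBCA ⇒ B·AB·B·C
    A ↦ C
    B ↦ AB
    C ↦ B

A->C, B->AB, C->B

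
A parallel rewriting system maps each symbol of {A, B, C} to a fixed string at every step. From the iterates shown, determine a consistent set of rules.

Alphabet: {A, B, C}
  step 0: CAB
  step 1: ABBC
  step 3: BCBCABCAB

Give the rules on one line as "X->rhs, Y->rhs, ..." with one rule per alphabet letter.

A->B, B->BC, C->A

  step 0 ⇒ step 1: CAB ⇒ A·B·BC
    A ↦ B
    B ↦ BC
    C ↦ A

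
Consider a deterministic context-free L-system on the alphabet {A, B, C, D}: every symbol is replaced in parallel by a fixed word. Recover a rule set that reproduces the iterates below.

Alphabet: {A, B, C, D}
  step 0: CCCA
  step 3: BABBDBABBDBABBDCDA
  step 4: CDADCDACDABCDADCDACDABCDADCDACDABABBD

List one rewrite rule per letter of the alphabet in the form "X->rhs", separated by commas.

A->D, B->CDA, C->AB, D->B

  step 3 ⇒ step 4: BABBDBABBDBABBDCDA ⇒ CDA·D·CDA·CDA·B·CDA·D·CDA·CDA·B·CDA·D·CDA·CDA·B·AB·B·D
    A ↦ D
    B ↦ CDA
    C ↦ AB
    D ↦ B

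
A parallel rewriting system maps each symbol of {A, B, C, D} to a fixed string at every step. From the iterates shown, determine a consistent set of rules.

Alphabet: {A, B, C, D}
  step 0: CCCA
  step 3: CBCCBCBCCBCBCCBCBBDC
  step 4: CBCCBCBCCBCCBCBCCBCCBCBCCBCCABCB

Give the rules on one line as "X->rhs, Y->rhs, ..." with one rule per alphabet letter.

  step 3 ⇒ step 4: CBCCBCBCCBCBCCBCBBDC ⇒ CB·C·CB·CB·C·CB·C·CB·CB·C·CB·C·CB·CB·C·CB·C·C·AB·CB
    B ↦ C
    C ↦ CB
    D ↦ AB
    A ↦ BD  (constrained at step 0)

A->BD, B->C, C->CB, D->AB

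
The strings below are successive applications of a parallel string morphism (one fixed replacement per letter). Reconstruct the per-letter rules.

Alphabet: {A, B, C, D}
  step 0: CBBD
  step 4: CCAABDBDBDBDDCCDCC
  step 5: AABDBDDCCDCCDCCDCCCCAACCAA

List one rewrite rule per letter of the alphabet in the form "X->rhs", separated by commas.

  step 4 ⇒ step 5: CCAABDBDBDBDDCCDCC ⇒ A·A·BD·BD·D·CC·D·CC·D·CC·D·CC·CC·A·A·CC·A·A
    A ↦ BD
    B ↦ D
    C ↦ A
    D ↦ CC

A->BD, B->D, C->A, D->CC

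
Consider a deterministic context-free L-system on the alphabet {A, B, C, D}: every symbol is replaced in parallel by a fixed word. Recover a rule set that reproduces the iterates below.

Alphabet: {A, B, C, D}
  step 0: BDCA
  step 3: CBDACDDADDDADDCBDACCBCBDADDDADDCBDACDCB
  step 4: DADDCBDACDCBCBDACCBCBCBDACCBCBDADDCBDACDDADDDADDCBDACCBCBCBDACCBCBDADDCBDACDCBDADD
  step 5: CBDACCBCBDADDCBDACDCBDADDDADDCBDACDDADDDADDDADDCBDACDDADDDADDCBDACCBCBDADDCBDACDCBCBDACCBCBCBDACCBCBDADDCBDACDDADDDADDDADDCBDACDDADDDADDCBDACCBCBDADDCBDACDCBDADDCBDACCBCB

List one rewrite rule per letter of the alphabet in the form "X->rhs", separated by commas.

A->DAC, B->ADD, C->D, D->CB

  step 4 ⇒ step 5: DADDCBDACDCBCBDACCBCBCBDACCBCBDADDCBDACDDADDDADDCBDACCBCBCBDACCBCBDADDCBDACDCBDADD ⇒ CB·DAC·CB·CB·D·ADD·CB·DAC·D·CB·D·ADD·D·ADD·CB·DAC·D·D·ADD·D·ADD·D·ADD·CB·DAC·D·D·ADD·D·ADD·CB·DAC·CB·CB·D·ADD·CB·DAC·D·CB·CB·DAC·CB·CB·CB·DAC·CB·CB·D·ADD·CB·DAC·D·D·ADD·D·ADD·D·ADD·CB·DAC·D·D·ADD·D·ADD·CB·DAC·CB·CB·D·ADD·CB·DAC·D·CB·D·ADD·CB·DAC·CB·CB
    A ↦ DAC
    B ↦ ADD
    C ↦ D
    D ↦ CB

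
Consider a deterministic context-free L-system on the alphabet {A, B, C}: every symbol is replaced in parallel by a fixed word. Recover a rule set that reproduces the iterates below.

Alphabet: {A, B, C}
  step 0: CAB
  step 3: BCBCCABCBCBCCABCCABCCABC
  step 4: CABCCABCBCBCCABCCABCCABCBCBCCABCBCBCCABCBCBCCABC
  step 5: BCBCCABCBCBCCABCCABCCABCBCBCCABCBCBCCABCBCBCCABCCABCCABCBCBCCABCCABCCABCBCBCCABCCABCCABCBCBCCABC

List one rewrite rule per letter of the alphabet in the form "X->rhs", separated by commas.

  step 4 ⇒ step 5: CABCCABCBCBCCABCCABCCABCBCBCCABCBCBCCABCBCBCCABC ⇒ BC·BC·CA·BC·BC·BC·CA·BC·CA·BC·CA·BC·BC·BC·CA·BC·BC·BC·CA·BC·BC·BC·CA·BC·CA·BC·CA·BC·BC·BC·CA·BC·CA·BC·CA·BC·BC·BC·CA·BC·CA·BC·CA·BC·BC·BC·CA·BC
    A ↦ BC
    B ↦ CA
    C ↦ BC

A->BC, B->CA, C->BC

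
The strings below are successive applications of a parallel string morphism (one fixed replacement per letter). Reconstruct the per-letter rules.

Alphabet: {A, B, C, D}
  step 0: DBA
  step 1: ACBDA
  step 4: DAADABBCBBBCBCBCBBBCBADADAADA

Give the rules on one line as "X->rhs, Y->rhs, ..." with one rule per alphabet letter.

A->DA, B->CB, C->BB, D->A

  step 0 ⇒ step 1: DBA ⇒ A·CB·DA
    A ↦ DA
    B ↦ CB
    D ↦ A
    C ↦ BB  (constrained at step 1)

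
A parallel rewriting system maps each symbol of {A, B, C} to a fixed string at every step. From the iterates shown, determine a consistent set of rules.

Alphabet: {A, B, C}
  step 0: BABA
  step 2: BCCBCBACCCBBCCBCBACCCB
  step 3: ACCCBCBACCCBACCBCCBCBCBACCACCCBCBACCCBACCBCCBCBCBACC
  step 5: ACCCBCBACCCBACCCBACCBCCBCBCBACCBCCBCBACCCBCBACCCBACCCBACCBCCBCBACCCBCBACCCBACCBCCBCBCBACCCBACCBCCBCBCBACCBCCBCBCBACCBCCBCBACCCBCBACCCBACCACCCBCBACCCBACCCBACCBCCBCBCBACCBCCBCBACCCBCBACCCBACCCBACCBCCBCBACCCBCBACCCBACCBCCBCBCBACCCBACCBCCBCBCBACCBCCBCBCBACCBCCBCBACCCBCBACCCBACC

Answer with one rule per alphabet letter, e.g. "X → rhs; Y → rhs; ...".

  step 2 ⇒ step 3: BCCBCBACCCBBCCBCBACCCB ⇒ ACC·CB·CB·ACC·CB·ACC·BC·CB·CB·CB·ACC·ACC·CB·CB·ACC·CB·ACC·BC·CB·CB·CB·ACC
    A ↦ BC
    B ↦ ACC
    C ↦ CB

A->BC, B->ACC, C->CB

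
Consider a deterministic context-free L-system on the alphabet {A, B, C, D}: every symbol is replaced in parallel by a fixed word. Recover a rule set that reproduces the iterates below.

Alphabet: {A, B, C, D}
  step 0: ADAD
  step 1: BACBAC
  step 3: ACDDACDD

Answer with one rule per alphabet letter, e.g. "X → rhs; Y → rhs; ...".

A->B, B->D, C->B, D->AC

  step 0 ⇒ step 1: ADAD ⇒ B·AC·B·AC
    A ↦ B
    D ↦ AC
    B ↦ D  (constrained at step 1)
    C ↦ B  (constrained at step 1)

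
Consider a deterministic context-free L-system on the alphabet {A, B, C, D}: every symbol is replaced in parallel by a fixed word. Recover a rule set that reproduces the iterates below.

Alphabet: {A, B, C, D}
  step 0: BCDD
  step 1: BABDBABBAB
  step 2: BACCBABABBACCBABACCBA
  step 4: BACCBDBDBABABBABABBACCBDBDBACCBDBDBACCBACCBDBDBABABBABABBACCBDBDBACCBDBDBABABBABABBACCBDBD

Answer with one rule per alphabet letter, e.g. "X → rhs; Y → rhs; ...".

A->CC, B->BA, C->BD, D->BAB

  step 1 ⇒ step 2: BABDBABBAB ⇒ BA·CC·BA·BAB·BA·CC·BA·BA·CC·BA
    A ↦ CC
    B ↦ BA
    D ↦ BAB
  step 0 ⇒ step 1: BCDD ⇒ BA·BD·BAB·BAB
    C ↦ BD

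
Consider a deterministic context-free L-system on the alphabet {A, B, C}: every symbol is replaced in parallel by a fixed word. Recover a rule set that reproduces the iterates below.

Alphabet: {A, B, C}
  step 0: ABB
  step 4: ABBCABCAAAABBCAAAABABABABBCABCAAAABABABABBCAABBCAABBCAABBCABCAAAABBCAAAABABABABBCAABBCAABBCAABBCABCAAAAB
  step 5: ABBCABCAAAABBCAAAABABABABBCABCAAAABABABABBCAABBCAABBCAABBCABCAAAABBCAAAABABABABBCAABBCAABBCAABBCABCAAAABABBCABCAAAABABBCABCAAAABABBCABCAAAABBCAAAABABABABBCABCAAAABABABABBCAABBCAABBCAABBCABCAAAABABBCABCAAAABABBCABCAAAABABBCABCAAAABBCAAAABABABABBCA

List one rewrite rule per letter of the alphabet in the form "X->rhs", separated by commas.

A->AB, B->BCA, C->AA

  step 4 ⇒ step 5: ABBCABCAAAABBCAAAABABABABBCABCAAAABABABABBCAABBCAABBCAABBCABCAAAABBCAAAABABABABBCAABBCAABBCAABBCABCAAAAB ⇒ AB·BCA·BCA·AA·AB·BCA·AA·AB·AB·AB·AB·BCA·BCA·AA·AB·AB·AB·AB·BCA·AB·BCA·AB·BCA·AB·BCA·BCA·AA·AB·BCA·AA·AB·AB·AB·AB·BCA·AB·BCA·AB·BCA·AB·BCA·BCA·AA·AB·AB·BCA·BCA·AA·AB·AB·BCA·BCA·AA·AB·AB·BCA·BCA·AA·AB·BCA·AA·AB·AB·AB·AB·BCA·BCA·AA·AB·AB·AB·AB·BCA·AB·BCA·AB·BCA·AB·BCA·BCA·AA·AB·AB·BCA·BCA·AA·AB·AB·BCA·BCA·AA·AB·AB·BCA·BCA·AA·AB·BCA·AA·AB·AB·AB·AB·BCA
    A ↦ AB
    B ↦ BCA
    C ↦ AA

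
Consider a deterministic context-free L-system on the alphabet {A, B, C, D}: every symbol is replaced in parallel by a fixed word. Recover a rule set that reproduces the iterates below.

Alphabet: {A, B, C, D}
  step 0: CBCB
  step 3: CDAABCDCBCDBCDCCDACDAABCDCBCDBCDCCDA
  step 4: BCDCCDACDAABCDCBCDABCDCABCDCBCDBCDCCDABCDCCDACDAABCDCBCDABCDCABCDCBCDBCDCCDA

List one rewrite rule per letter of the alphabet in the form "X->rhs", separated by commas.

  step 3 ⇒ step 4: CDAABCDCBCDBCDCCDACDAABCDCBCDBCDCCDA ⇒ BCD·C·CDA·CDA·A·BCD·C·BCD·A·BCD·C·A·BCD·C·BCD·BCD·C·CDA·BCD·C·CDA·CDA·A·BCD·C·BCD·A·BCD·C·A·BCD·C·BCD·BCD·C·CDA
    A ↦ CDA
    B ↦ A
    C ↦ BCD
    D ↦ C

A->CDA, B->A, C->BCD, D->C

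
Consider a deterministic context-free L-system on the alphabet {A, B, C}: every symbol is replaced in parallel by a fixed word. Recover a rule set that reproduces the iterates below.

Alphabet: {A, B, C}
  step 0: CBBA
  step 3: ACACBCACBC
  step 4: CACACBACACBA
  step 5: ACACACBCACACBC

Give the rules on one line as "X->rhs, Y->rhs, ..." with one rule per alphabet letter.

  step 4 ⇒ step 5: CACACBACACBA ⇒ A·C·A·C·A·CB·C·A·C·A·CB·C
    A ↦ C
    B ↦ CB
    C ↦ A

A->C, B->CB, C->A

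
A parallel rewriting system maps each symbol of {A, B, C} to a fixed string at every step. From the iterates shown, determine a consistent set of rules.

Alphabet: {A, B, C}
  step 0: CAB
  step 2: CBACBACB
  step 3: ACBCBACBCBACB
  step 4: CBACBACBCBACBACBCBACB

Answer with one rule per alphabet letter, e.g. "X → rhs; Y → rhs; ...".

A->CB, B->CB, C->A

  step 3 ⇒ step 4: ACBCBACBCBACB ⇒ CB·A·CB·A·CB·CB·A·CB·A·CB·CB·A·CB
    A ↦ CB
    B ↦ CB
    C ↦ A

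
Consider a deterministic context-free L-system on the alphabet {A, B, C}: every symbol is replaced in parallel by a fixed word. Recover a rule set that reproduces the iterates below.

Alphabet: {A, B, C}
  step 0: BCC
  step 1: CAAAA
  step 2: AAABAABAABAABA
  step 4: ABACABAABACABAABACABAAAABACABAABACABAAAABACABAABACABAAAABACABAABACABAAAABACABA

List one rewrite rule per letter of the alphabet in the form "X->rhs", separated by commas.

A->ABA, B->C, C->AA

  step 1 ⇒ step 2: CAAAA ⇒ AA·ABA·ABA·ABA·ABA
    A ↦ ABA
    C ↦ AA
  step 0 ⇒ step 1: BCC ⇒ C·AA·AA
    B ↦ C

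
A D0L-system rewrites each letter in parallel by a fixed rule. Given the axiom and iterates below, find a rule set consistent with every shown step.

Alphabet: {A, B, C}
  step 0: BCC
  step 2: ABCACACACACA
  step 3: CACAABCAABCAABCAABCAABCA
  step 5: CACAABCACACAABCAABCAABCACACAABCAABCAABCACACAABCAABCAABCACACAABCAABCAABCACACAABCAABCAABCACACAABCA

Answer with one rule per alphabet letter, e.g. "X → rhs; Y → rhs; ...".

A->CA, B->CA, C->AB

  step 2 ⇒ step 3: ABCACACACACA ⇒ CA·CA·AB·CA·AB·CA·AB·CA·AB·CA·AB·CA
    A ↦ CA
    B ↦ CA
    C ↦ AB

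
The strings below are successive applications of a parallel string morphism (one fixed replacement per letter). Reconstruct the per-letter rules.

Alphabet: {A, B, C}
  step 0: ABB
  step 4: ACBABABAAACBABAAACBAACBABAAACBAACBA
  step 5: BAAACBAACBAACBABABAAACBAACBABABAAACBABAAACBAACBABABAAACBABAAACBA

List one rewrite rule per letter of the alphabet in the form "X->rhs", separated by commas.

  step 4 ⇒ step 5: ACBABABAAACBABAAACBAACBABAAACBAACBA ⇒ BA·A·AC·BA·AC·BA·AC·BA·BA·BA·A·AC·BA·AC·BA·BA·BA·A·AC·BA·BA·A·AC·BA·AC·BA·BA·BA·A·AC·BA·BA·A·AC·BA
    A ↦ BA
    B ↦ AC
    C ↦ A

A->BA, B->AC, C->A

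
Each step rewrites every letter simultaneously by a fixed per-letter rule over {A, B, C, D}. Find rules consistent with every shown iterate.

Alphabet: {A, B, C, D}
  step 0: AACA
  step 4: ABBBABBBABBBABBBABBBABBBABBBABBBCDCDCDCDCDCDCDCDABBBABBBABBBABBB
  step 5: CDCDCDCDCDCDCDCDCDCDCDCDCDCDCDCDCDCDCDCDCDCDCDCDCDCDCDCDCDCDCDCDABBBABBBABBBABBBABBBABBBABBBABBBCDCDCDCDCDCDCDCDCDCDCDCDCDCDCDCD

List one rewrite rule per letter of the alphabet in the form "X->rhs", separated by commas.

  step 4 ⇒ step 5: ABBBABBBABBBABBBABBBABBBABBBABBBCDCDCDCDCDCDCDCDABBBABBBABBBABBB ⇒ CD·CD·CD·CD·CD·CD·CD·CD·CD·CD·CD·CD·CD·CD·CD·CD·CD·CD·CD·CD·CD·CD·CD·CD·CD·CD·CD·CD·CD·CD·CD·CD·AB·BB·AB·BB·AB·BB·AB·BB·AB·BB·AB·BB·AB·BB·AB·BB·CD·CD·CD·CD·CD·CD·CD·CD·CD·CD·CD·CD·CD·CD·CD·CD
    A ↦ CD
    B ↦ CD
    C ↦ AB
    D ↦ BB

A->CD, B->CD, C->AB, D->BB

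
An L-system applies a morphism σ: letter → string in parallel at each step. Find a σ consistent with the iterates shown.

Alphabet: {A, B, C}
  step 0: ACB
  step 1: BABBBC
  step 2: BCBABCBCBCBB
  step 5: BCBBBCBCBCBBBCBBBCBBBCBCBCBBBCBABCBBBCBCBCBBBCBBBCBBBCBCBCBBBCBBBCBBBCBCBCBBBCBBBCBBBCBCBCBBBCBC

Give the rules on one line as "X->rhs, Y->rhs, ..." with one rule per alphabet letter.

A->BA, B->BC, C->BB

  step 1 ⇒ step 2: BABBBC ⇒ BC·BA·BC·BC·BC·BB
    A ↦ BA
    B ↦ BC
    C ↦ BB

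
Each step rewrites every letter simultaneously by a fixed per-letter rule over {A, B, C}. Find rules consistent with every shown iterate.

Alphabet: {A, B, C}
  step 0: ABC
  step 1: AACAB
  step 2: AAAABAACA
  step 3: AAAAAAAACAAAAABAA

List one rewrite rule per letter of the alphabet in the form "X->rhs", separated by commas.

A->AA, B->CA, C->B

  step 2 ⇒ step 3: AAAABAACA ⇒ AA·AA·AA·AA·CA·AA·AA·B·AA
    A ↦ AA
    B ↦ CA
    C ↦ B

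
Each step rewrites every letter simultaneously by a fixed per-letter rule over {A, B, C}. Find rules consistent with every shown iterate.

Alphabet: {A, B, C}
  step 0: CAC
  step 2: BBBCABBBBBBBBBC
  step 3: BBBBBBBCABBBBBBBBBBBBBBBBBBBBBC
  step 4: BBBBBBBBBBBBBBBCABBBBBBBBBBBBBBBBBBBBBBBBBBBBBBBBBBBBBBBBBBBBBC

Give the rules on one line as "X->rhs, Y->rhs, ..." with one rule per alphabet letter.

  step 3 ⇒ step 4: BBBBBBBCABBBBBBBBBBBBBBBBBBBBBC ⇒ BB·BB·BB·BB·BB·BB·BB·BC·ABB·BB·BB·BB·BB·BB·BB·BB·BB·BB·BB·BB·BB·BB·BB·BB·BB·BB·BB·BB·BB·BB·BC
    A ↦ ABB
    B ↦ BB
    C ↦ BC

A->ABB, B->BB, C->BC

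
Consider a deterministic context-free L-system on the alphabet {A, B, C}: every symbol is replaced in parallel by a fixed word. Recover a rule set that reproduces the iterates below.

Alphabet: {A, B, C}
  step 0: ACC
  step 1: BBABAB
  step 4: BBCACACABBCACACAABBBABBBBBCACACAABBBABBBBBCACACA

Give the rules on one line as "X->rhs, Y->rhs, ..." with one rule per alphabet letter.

A->BB, B->CA, C->AB

  step 0 ⇒ step 1: ACC ⇒ BB·AB·AB
    A ↦ BB
    C ↦ AB
    B ↦ CA  (constrained at step 1)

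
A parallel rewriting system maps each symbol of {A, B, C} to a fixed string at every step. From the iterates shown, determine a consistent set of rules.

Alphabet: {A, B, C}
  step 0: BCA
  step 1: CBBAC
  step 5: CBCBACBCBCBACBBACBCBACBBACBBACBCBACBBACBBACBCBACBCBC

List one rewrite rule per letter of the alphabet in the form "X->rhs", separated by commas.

A->C, B->CB, C->BA

  step 0 ⇒ step 1: BCA ⇒ CB·BA·C
    A ↦ C
    B ↦ CB
    C ↦ BA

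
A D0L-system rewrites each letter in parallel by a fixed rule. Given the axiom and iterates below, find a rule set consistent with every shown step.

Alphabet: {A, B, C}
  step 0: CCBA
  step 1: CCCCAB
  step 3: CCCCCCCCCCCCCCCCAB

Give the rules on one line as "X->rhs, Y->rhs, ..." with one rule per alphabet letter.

  step 0 ⇒ step 1: CCBA ⇒ CC·CC·A·B
    A ↦ B
    B ↦ A
    C ↦ CC

A->B, B->A, C->CC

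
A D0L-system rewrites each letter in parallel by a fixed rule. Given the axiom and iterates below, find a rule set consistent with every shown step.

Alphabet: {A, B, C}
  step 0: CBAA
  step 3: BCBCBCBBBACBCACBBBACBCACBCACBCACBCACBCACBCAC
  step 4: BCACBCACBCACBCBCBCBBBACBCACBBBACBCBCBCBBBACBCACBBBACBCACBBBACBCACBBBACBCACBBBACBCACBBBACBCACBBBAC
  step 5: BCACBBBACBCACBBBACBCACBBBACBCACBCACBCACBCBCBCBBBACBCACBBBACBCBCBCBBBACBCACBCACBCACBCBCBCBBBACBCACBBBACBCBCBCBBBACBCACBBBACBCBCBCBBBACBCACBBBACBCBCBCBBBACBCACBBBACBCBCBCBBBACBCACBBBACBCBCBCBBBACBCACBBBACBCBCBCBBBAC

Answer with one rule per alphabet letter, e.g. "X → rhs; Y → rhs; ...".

A->BBB, B->BC, C->AC

  step 4 ⇒ step 5: BCACBCACBCACBCBCBCBBBACBCACBBBACBCBCBCBBBACBCACBBBACBCACBBBACBCACBBBACBCACBBBACBCACBBBACBCACBBBAC ⇒ BC·AC·BBB·AC·BC·AC·BBB·AC·BC·AC·BBB·AC·BC·AC·BC·AC·BC·AC·BC·BC·BC·BBB·AC·BC·AC·BBB·AC·BC·BC·BC·BBB·AC·BC·AC·BC·AC·BC·AC·BC·BC·BC·BBB·AC·BC·AC·BBB·AC·BC·BC·BC·BBB·AC·BC·AC·BBB·AC·BC·BC·BC·BBB·AC·BC·AC·BBB·AC·BC·BC·BC·BBB·AC·BC·AC·BBB·AC·BC·BC·BC·BBB·AC·BC·AC·BBB·AC·BC·BC·BC·BBB·AC·BC·AC·BBB·AC·BC·BC·BC·BBB·AC
    A ↦ BBB
    B ↦ BC
    C ↦ AC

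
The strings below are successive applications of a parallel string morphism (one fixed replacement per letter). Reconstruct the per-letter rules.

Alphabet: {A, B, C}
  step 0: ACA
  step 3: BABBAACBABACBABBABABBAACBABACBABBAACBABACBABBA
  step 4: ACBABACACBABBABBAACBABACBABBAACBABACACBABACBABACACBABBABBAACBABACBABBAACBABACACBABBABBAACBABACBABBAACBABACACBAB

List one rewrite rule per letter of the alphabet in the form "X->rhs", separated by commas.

A->BAB, B->AC, C->BA

  step 3 ⇒ step 4: BABBAACBABACBABBABABBAACBABACBABBAACBABACBABBA ⇒ AC·BAB·AC·AC·BAB·BAB·BA·AC·BAB·AC·BAB·BA·AC·BAB·AC·AC·BAB·AC·BAB·AC·AC·BAB·BAB·BA·AC·BAB·AC·BAB·BA·AC·BAB·AC·AC·BAB·BAB·BA·AC·BAB·AC·BAB·BA·AC·BAB·AC·AC·BAB
    A ↦ BAB
    B ↦ AC
    C ↦ BA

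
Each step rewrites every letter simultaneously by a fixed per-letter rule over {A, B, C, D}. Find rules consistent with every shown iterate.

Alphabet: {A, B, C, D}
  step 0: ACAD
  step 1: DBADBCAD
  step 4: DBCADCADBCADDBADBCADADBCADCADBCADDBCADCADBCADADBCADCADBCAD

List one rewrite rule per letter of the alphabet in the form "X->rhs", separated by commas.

A->DB, B->C, C->A, D->CAD

  step 0 ⇒ step 1: ACAD ⇒ DB·A·DB·CAD
    A ↦ DB
    C ↦ A
    D ↦ CAD
    B ↦ C  (constrained at step 1)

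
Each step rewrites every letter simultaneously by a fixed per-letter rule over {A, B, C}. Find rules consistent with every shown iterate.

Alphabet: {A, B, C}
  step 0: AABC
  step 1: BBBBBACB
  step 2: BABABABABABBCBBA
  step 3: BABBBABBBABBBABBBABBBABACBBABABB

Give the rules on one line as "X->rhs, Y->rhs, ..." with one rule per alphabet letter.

A->BB, B->BA, C->CB

  step 2 ⇒ step 3: BABABABABABBCBBA ⇒ BA·BB·BA·BB·BA·BB·BA·BB·BA·BB·BA·BA·CB·BA·BA·BB
    A ↦ BB
    B ↦ BA
    C ↦ CB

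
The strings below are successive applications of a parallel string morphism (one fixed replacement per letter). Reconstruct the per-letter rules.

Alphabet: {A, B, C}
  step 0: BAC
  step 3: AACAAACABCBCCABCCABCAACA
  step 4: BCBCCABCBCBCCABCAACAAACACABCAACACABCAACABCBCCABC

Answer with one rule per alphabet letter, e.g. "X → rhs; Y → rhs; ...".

  step 3 ⇒ step 4: AACAAACABCBCCABCCABCAACA ⇒ BC·BC·CA·BC·BC·BC·CA·BC·AA·CA·AA·CA·CA·BC·AA·CA·CA·BC·AA·CA·BC·BC·CA·BC
    A ↦ BC
    B ↦ AA
    C ↦ CA

A->BC, B->AA, C->CA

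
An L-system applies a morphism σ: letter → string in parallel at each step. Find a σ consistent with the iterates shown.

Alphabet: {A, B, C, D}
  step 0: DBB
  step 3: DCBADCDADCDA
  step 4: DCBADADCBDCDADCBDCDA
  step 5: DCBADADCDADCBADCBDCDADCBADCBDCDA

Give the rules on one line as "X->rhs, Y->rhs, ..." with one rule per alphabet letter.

  step 4 ⇒ step 5: DCBADADCBDCDADCBDCDA ⇒ DC·B·A·DA·DC·DA·DC·B·A·DC·B·DC·DA·DC·B·A·DC·B·DC·DA
    A ↦ DA
    B ↦ A
    C ↦ B
    D ↦ DC

A->DA, B->A, C->B, D->DC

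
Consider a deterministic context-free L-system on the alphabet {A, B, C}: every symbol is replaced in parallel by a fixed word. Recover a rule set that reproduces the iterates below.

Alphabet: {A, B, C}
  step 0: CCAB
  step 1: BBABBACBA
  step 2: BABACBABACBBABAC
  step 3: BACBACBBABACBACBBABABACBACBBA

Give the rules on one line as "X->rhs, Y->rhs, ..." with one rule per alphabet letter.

A->C, B->BA, C->BBA

  step 2 ⇒ step 3: BABACBABACBBABAC ⇒ BA·C·BA·C·BBA·BA·C·BA·C·BBA·BA·BA·C·BA·C·BBA
    A ↦ C
    B ↦ BA
    C ↦ BBA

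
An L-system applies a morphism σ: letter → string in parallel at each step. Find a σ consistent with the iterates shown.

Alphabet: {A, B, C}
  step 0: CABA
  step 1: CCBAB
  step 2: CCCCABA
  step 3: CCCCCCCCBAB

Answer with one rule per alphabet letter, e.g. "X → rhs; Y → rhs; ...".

A->B, B->A, C->CC

  step 2 ⇒ step 3: CCCCABA ⇒ CC·CC·CC·CC·B·A·B
    A ↦ B
    B ↦ A
    C ↦ CC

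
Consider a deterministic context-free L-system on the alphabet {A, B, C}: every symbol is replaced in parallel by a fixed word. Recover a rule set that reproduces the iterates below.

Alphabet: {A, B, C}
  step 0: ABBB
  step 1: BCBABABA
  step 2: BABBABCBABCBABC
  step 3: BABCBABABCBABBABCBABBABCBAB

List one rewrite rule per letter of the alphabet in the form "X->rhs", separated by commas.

A->BC, B->BA, C->B

  step 2 ⇒ step 3: BABBABCBABCBABC ⇒ BA·BC·BA·BA·BC·BA·B·BA·BC·BA·B·BA·BC·BA·B
    A ↦ BC
    B ↦ BA
    C ↦ B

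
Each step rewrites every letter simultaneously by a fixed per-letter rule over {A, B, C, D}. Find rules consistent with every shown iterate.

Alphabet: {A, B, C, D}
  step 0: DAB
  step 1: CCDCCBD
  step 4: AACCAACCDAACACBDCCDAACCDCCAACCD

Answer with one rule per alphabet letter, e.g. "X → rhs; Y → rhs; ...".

A->C, B->CBD, C->A, D->CCD

  step 0 ⇒ step 1: DAB ⇒ CCD·C·CBD
    A ↦ C
    B ↦ CBD
    D ↦ CCD
    C ↦ A  (constrained at step 1)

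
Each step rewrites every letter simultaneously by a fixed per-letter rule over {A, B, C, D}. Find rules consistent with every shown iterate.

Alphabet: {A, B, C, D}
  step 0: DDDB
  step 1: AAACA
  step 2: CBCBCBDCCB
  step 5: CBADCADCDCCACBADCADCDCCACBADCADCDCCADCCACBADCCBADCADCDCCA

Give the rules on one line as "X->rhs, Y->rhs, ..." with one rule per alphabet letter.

  step 1 ⇒ step 2: AAACA ⇒ CB·CB·CB·DC·CB
    A ↦ CB
    C ↦ DC
  step 0 ⇒ step 1: DDDB ⇒ A·A·A·CA
    B ↦ CA
  step 0 ⇒ step 1: DDDB ⇒ A·A·A·CA
    D ↦ A

A->CB, B->CA, C->DC, D->A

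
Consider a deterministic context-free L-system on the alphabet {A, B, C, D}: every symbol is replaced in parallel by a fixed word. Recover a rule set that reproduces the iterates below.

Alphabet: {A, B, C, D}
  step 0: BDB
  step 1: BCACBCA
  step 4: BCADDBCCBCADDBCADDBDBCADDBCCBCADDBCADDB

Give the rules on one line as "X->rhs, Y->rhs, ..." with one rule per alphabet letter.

A->DB, B->BCA, C->D, D->C

  step 0 ⇒ step 1: BDB ⇒ BCA·C·BCA
    B ↦ BCA
    D ↦ C
    A ↦ DB  (constrained at step 1)
    C ↦ D  (constrained at step 1)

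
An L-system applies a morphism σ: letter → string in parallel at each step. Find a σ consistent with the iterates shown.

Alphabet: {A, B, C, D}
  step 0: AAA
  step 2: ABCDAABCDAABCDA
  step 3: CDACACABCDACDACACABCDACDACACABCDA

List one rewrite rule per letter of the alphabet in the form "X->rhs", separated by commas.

  step 2 ⇒ step 3: ABCDAABCDAABCDA ⇒ CDA·CAC·A·B·CDA·CDA·CAC·A·B·CDA·CDA·CAC·A·B·CDA
    A ↦ CDA
    B ↦ CAC
    C ↦ A
    D ↦ B

A->CDA, B->CAC, C->A, D->B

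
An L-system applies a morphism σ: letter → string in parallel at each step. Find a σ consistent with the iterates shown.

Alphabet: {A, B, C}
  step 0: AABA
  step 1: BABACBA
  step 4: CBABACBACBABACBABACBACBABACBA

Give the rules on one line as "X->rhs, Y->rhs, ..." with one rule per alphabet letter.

  step 0 ⇒ step 1: AABA ⇒ BA·BA·C·BA
    A ↦ BA
    B ↦ C
    C ↦ BA  (constrained at step 1)

A->BA, B->C, C->BA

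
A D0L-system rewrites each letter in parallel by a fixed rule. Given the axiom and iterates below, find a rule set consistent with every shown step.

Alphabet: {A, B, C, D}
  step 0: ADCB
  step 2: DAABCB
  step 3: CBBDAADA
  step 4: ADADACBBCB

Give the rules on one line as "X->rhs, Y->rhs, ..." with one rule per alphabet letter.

A->B, B->DA, C->A, D->C

  step 3 ⇒ step 4: CBBDAADA ⇒ A·DA·DA·C·B·B·C·B
    A ↦ B
    B ↦ DA
    C ↦ A
    D ↦ C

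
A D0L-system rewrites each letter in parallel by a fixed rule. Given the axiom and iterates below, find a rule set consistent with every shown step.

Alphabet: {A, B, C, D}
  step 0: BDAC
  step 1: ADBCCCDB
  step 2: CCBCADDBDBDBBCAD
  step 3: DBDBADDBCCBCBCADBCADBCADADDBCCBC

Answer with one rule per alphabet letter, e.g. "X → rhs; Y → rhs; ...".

A->CC, B->AD, C->DB, D->BC

  step 2 ⇒ step 3: CCBCADDBDBDBBCAD ⇒ DB·DB·AD·DB·CC·BC·BC·AD·BC·AD·BC·AD·AD·DB·CC·BC
    A ↦ CC
    B ↦ AD
    C ↦ DB
    D ↦ BC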